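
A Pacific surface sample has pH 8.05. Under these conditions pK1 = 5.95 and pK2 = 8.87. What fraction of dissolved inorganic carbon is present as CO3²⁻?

α₂ = 0.131

α₂ = 1 / (1 + [H⁺]/K2 + [H⁺]²/(K1K2)) = 1 / (1 + 10^+0.82 + 10^-1.28)
   = 1 / (1 + 6.6069 + 0.052481) = 1/7.6594 = 0.1306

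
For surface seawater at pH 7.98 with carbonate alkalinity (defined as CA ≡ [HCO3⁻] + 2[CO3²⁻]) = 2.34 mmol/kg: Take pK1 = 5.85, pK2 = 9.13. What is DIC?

DIC = 2.21 mmol/kg

CA = [HCO3⁻] + 2[CO3²⁻] = (α₁ + 2α₂)·DIC
At pH 7.98: [H⁺]/K1 = 10^-2.13 = 0.0074131, K2/[H⁺] = 10^-1.15 = 0.070795
α₁ = 1/(1 + 0.0074131 + 0.070795) = 1/1.0782 = 0.9275; α₂ = α₁·K2/[H⁺] = 0.06566
α₁ + 2α₂ = 1.0588
DIC = CA / (α₁ + 2α₂) = 2.34 / 1.0588 = 2.21 mmol/kg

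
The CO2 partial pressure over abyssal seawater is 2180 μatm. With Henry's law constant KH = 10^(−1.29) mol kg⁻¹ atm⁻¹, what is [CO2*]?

[CO2*] = 112 μmol/kg

KH = 10^(−1.29) = 5.129×10^-2 mol kg⁻¹ atm⁻¹
[CO2*] = KH · pCO2 = 5.129×10^-2 × 2180×10^-6 atm = 1.12×10^-4 mol/kg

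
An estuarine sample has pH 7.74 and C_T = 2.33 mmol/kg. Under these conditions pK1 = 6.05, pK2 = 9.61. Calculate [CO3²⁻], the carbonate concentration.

[CO3²⁻] = 0.0304 mmol/kg

α₂ = 1 / (1 + [H⁺]/K2 + [H⁺]²/(K1K2)) = 1 / (1 + 10^+1.87 + 10^+0.18)
   = 1 / (1 + 74.131 + 1.5136) = 1/76.645 = 0.01305
[CO3²⁻] = α₂ × DIC = 0.01305 × 2.33 = 0.0304 mmol/kg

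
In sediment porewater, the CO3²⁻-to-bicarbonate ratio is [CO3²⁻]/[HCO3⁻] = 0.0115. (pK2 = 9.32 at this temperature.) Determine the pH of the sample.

pH = 7.38

From K2 = [H⁺][CO3²⁻]/[HCO3⁻]:  pH = pK2 + log₁₀([CO3²⁻]/[HCO3⁻])
log₁₀(0.0115) = -1.939
pH = 9.32 + (-1.939) = 7.38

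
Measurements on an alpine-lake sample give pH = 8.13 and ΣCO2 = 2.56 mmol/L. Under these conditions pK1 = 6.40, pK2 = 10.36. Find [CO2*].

[CO2*] = 0.0465 mmol/L

α₀ = 1 / (1 + K1/[H⁺] + K1K2/[H⁺]²) = 1 / (1 + 10^+1.73 + 10^-0.50)
   = 1 / (1 + 53.703 + 0.31623) = 1/55.019 = 0.01818
[CO2*] = α₀ × DIC = 0.01818 × 2.56 = 0.0465 mmol/L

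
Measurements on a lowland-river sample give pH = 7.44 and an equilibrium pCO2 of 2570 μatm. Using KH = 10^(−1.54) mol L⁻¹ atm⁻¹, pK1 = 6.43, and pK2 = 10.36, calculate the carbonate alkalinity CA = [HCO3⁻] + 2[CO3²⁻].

CA = 0.760 mmol/L

[CO2*] = KH · pCO2 = 10^(−1.54) × 2570×10^-6 = 7.412×10^-5 mol/L
α₀ = 1/(1 + K1/[H⁺] + K1K2/[H⁺]²) = 1/(1 + 10^+1.01 + 10^-1.91) = 0.08893
DIC = [CO2*]/α₀ = 7.412×10^-5 / 0.08893 = 0.8335 mmol/L
CA = (α₁ + 2α₂)·DIC = (0.9100 + 2×0.001094) × 0.8335 = 0.760 mmol/L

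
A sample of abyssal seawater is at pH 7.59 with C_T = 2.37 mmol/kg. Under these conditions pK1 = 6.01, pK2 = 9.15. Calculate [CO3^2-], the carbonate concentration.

[CO3²⁻] = 0.0619 mmol/kg

α₂ = 1 / (1 + [H⁺]/K2 + [H⁺]²/(K1K2)) = 1 / (1 + 10^+1.56 + 10^-0.02)
   = 1 / (1 + 36.308 + 0.95499) = 1/38.263 = 0.02614
[CO3²⁻] = α₂ × DIC = 0.02614 × 2.37 = 0.0619 mmol/kg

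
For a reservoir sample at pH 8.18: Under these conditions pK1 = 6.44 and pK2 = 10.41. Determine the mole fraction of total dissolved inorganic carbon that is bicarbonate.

α₁ = 1 / (1 + [H⁺]/K1 + K2/[H⁺]) = 1 / (1 + 10^-1.74 + 10^-2.23)
   = 1 / (1 + 0.018197 + 0.0058884) = 1/1.0241 = 0.9765

α₁ = 0.976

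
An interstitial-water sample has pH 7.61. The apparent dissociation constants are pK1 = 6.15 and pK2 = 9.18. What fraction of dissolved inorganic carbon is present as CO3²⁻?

α₂ = 1 / (1 + [H⁺]/K2 + [H⁺]²/(K1K2)) = 1 / (1 + 10^+1.57 + 10^+0.11)
   = 1 / (1 + 37.154 + 1.2882) = 1/39.442 = 0.02535

α₂ = 0.0254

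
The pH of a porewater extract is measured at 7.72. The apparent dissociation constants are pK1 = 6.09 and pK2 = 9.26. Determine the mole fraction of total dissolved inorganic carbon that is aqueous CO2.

α₀ = 1 / (1 + K1/[H⁺] + K1K2/[H⁺]²) = 1 / (1 + 10^+1.63 + 10^+0.09)
   = 1 / (1 + 42.658 + 1.2303) = 1/44.888 = 0.02228

α₀ = 0.0223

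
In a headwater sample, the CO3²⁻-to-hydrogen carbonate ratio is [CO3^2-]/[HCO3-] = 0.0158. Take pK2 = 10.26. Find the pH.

From K2 = [H⁺][CO3^2-]/[HCO3-]:  pH = pK2 + log₁₀([CO3^2-]/[HCO3-])
log₁₀(0.0158) = -1.801
pH = 10.26 + (-1.801) = 8.46

pH = 8.46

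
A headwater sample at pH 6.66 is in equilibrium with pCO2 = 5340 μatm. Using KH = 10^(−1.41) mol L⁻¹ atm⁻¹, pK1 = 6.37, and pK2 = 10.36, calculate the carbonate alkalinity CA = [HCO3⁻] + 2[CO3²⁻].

[CO2*] = KH · pCO2 = 10^(−1.41) × 5340×10^-6 = 2.078×10^-4 mol/L
α₀ = 1/(1 + K1/[H⁺] + K1K2/[H⁺]²) = 1/(1 + 10^+0.29 + 10^-3.41) = 0.3390
DIC = [CO2*]/α₀ = 2.078×10^-4 / 0.3390 = 0.6129 mmol/L
CA = (α₁ + 2α₂)·DIC = (0.6609 + 2×0.0001319) × 0.6129 = 0.405 mmol/L

CA = 0.405 mmol/L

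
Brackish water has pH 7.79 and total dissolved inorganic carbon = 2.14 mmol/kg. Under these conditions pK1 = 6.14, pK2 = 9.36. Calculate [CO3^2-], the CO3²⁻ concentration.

[CO3²⁻] = 0.0549 mmol/kg

α₂ = 1 / (1 + [H⁺]/K2 + [H⁺]²/(K1K2)) = 1 / (1 + 10^+1.57 + 10^-0.08)
   = 1 / (1 + 37.154 + 0.83176) = 1/38.985 = 0.02565
[CO3²⁻] = α₂ × DIC = 0.02565 × 2.14 = 0.0549 mmol/kg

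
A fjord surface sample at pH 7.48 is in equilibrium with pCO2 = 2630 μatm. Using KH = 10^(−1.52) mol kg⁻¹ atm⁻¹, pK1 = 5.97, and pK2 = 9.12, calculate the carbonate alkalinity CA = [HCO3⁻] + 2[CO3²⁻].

CA = 2.69 mmol/kg

[CO2*] = KH · pCO2 = 10^(−1.52) × 2630×10^-6 = 7.942×10^-5 mol/kg
α₀ = 1/(1 + K1/[H⁺] + K1K2/[H⁺]²) = 1/(1 + 10^+1.51 + 10^-0.13) = 0.02932
DIC = [CO2*]/α₀ = 7.942×10^-5 / 0.02932 = 2.708 mmol/kg
CA = (α₁ + 2α₂)·DIC = (0.9489 + 2×0.02174) × 2.708 = 2.69 mmol/kg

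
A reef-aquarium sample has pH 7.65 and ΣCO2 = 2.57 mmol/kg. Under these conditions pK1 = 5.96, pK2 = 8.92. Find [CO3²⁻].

[CO3²⁻] = 0.128 mmol/kg

α₂ = 1 / (1 + [H⁺]/K2 + [H⁺]²/(K1K2)) = 1 / (1 + 10^+1.27 + 10^-0.42)
   = 1 / (1 + 18.621 + 0.38019) = 1/20.001 = 0.05000
[CO3²⁻] = α₂ × DIC = 0.05000 × 2.57 = 0.128 mmol/kg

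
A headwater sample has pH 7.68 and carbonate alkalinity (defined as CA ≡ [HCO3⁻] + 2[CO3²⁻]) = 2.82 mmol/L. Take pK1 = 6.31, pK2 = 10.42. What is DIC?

CA = [HCO3⁻] + 2[CO3²⁻] = (α₁ + 2α₂)·DIC
At pH 7.68: [H⁺]/K1 = 10^-1.37 = 0.042658, K2/[H⁺] = 10^-2.74 = 0.0018197
α₁ = 1/(1 + 0.042658 + 0.0018197) = 1/1.0445 = 0.9574; α₂ = α₁·K2/[H⁺] = 0.001742
α₁ + 2α₂ = 0.9609
DIC = CA / (α₁ + 2α₂) = 2.82 / 0.9609 = 2.93 mmol/L

DIC = 2.93 mmol/L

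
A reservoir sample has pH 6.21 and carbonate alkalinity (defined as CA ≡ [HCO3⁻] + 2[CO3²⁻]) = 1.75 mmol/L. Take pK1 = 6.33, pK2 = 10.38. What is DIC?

DIC = 4.06 mmol/L

CA = [HCO3⁻] + 2[CO3²⁻] = (α₁ + 2α₂)·DIC
At pH 6.21: [H⁺]/K1 = 10^0.12 = 1.3183, K2/[H⁺] = 10^-4.17 = 6.7608×10^-5
α₁ = 1/(1 + 1.3183 + 6.7608×10^-5) = 1/2.3183 = 0.4313; α₂ = α₁·K2/[H⁺] = 2.916×10^-5
α₁ + 2α₂ = 0.4314
DIC = CA / (α₁ + 2α₂) = 1.75 / 0.4314 = 4.06 mmol/L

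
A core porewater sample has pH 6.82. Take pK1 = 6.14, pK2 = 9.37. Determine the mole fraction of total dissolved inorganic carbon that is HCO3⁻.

α₁ = 1 / (1 + [H⁺]/K1 + K2/[H⁺]) = 1 / (1 + 10^-0.68 + 10^-2.55)
   = 1 / (1 + 0.20893 + 0.0028184) = 1/1.2117 = 0.8253

α₁ = 0.825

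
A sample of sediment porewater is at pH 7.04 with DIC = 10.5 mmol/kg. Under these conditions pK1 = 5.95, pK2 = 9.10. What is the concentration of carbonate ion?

α₂ = 1 / (1 + [H⁺]/K2 + [H⁺]²/(K1K2)) = 1 / (1 + 10^+2.06 + 10^+0.97)
   = 1 / (1 + 114.82 + 9.3325) = 1/125.15 = 0.007991
[CO3²⁻] = α₂ × DIC = 0.007991 × 10.5 = 0.0839 mmol/kg

[CO3²⁻] = 0.0839 mmol/kg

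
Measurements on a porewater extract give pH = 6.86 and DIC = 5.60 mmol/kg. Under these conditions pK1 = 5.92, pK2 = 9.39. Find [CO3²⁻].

α₂ = 1 / (1 + [H⁺]/K2 + [H⁺]²/(K1K2)) = 1 / (1 + 10^+2.53 + 10^+1.59)
   = 1 / (1 + 338.84 + 38.905) = 1/378.75 = 0.002640
[CO3²⁻] = α₂ × DIC = 0.002640 × 5.60 = 0.0148 mmol/kg = 14.8 μmol/kg

[CO3²⁻] = 14.8 μmol/kg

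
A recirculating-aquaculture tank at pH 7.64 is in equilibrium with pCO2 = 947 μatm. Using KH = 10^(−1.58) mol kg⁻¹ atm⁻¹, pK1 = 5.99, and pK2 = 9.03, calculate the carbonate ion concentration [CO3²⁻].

[CO2*] = KH · pCO2 = 10^(−1.58) × 947×10^-6 = 2.491×10^-5 mol/kg
α₀ = 1/(1 + K1/[H⁺] + K1K2/[H⁺]²) = 1/(1 + 10^+1.65 + 10^+0.26) = 0.02106
DIC = [CO2*]/α₀ = 2.491×10^-5 / 0.02106 = 1.183 mmol/kg
[CO3²⁻] = α₂·DIC; α₂ = 0.03832, so [CO3²⁻] = 0.03832 × 1.183 = 0.0453 mmol/kg

[CO3²⁻] = 0.0453 mmol/kg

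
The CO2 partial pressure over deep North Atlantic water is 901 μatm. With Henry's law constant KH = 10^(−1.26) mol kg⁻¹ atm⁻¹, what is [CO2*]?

KH = 10^(−1.26) = 5.495×10^-2 mol kg⁻¹ atm⁻¹
[CO2*] = KH · pCO2 = 5.495×10^-2 × 901×10^-6 atm = 4.95×10^-5 mol/kg

[CO2*] = 49.5 μmol/kg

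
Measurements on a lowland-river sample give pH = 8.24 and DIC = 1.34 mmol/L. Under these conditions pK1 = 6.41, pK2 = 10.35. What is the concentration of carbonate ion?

[CO3²⁻] = 10.2 μmol/L

α₂ = 1 / (1 + [H⁺]/K2 + [H⁺]²/(K1K2)) = 1 / (1 + 10^+2.11 + 10^+0.28)
   = 1 / (1 + 128.82 + 1.9055) = 1/131.73 = 0.007591
[CO3²⁻] = α₂ × DIC = 0.007591 × 1.34 = 0.0102 mmol/L = 10.2 μmol/L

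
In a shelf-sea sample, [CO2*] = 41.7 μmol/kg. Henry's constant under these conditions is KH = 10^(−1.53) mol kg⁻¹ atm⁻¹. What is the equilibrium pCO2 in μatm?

KH = 10^(−1.53) = 2.951×10^-2 mol kg⁻¹ atm⁻¹
pCO2 = [CO2*]/KH = 41.7×10^-6 / 2.951×10^-2 = 1.41×10^-3 atm = 1410 μatm

pCO2 = 1410 μatm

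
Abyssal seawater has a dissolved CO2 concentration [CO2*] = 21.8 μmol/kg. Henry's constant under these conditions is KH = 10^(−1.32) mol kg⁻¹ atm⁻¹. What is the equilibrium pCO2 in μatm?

pCO2 = 455 μatm

KH = 10^(−1.32) = 4.786×10^-2 mol kg⁻¹ atm⁻¹
pCO2 = [CO2*]/KH = 21.8×10^-6 / 4.786×10^-2 = 4.55×10^-4 atm = 455 μatm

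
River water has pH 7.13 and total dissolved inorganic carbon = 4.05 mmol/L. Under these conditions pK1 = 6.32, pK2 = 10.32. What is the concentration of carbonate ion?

[CO3²⁻] = 2.26 μmol/L

α₂ = 1 / (1 + [H⁺]/K2 + [H⁺]²/(K1K2)) = 1 / (1 + 10^+3.19 + 10^+2.38)
   = 1 / (1 + 1548.8 + 239.88) = 1/1789.7 = 0.0005588
[CO3²⁻] = α₂ × DIC = 0.0005588 × 4.05 = 0.00226 mmol/L = 2.26 μmol/L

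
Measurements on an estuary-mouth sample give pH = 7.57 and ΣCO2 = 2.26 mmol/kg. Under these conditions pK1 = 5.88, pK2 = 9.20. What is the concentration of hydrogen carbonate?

α₁ = 1 / (1 + [H⁺]/K1 + K2/[H⁺]) = 1 / (1 + 10^-1.69 + 10^-1.63)
   = 1 / (1 + 0.020417 + 0.023442) = 1/1.0439 = 0.9580
[HCO3⁻] = α₁ × DIC = 0.9580 × 2.26 = 2.17 mmol/kg

[HCO3⁻] = 2.17 mmol/kg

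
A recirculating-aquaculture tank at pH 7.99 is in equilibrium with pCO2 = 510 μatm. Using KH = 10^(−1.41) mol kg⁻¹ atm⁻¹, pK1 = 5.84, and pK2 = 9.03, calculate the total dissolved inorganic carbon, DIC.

[CO2*] = KH · pCO2 = 10^(−1.41) × 510×10^-6 = 1.984×10^-5 mol/kg
α₀ = 1/(1 + K1/[H⁺] + K1K2/[H⁺]²) = 1/(1 + 10^+2.15 + 10^+1.11) = 0.006446
DIC = [CO2*]/α₀ = 1.984×10^-5 / 0.006446 = 3.08 mmol/kg

DIC = 3.08 mmol/kg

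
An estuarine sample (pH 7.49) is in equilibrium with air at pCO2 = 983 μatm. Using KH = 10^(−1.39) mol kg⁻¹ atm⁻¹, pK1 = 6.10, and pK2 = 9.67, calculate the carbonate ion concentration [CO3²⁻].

[CO2*] = KH · pCO2 = 10^(−1.39) × 983×10^-6 = 4.005×10^-5 mol/kg
α₀ = 1/(1 + K1/[H⁺] + K1K2/[H⁺]²) = 1/(1 + 10^+1.39 + 10^-0.79) = 0.03890
DIC = [CO2*]/α₀ = 4.005×10^-5 / 0.03890 = 1.030 mmol/kg
[CO3²⁻] = α₂·DIC; α₂ = 0.006308, so [CO3²⁻] = 0.006308 × 1.030 = 0.00649 mmol/kg = 6.49 μmol/kg

[CO3²⁻] = 6.49 μmol/kg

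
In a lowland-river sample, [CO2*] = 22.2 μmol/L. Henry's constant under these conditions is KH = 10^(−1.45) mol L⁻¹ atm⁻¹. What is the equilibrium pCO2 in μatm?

pCO2 = 626 μatm

KH = 10^(−1.45) = 3.548×10^-2 mol L⁻¹ atm⁻¹
pCO2 = [CO2*]/KH = 22.2×10^-6 / 3.548×10^-2 = 6.26×10^-4 atm = 626 μatm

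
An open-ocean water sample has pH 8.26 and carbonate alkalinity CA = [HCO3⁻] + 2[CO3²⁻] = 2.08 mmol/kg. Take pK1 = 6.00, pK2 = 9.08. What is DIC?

CA = [HCO3⁻] + 2[CO3²⁻] = (α₁ + 2α₂)·DIC
At pH 8.26: [H⁺]/K1 = 10^-2.26 = 0.0054954, K2/[H⁺] = 10^-0.82 = 0.15136
α₁ = 1/(1 + 0.0054954 + 0.15136) = 1/1.1569 = 0.8644; α₂ = α₁·K2/[H⁺] = 0.1308
α₁ + 2α₂ = 1.1261
DIC = CA / (α₁ + 2α₂) = 2.08 / 1.1261 = 1.85 mmol/kg

DIC = 1.85 mmol/kg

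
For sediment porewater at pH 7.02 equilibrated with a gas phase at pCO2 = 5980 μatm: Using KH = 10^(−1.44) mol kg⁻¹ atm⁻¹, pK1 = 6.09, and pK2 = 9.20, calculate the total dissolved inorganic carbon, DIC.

[CO2*] = KH · pCO2 = 10^(−1.44) × 5980×10^-6 = 2.171×10^-4 mol/kg
α₀ = 1/(1 + K1/[H⁺] + K1K2/[H⁺]²) = 1/(1 + 10^+0.93 + 10^-1.25) = 0.1045
DIC = [CO2*]/α₀ = 2.171×10^-4 / 0.1045 = 2.08 mmol/kg

DIC = 2.08 mmol/kg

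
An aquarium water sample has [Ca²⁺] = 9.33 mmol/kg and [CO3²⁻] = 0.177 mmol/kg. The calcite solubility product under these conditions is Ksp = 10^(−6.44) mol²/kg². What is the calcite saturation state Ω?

Ω = 4.55

Ksp = 10^(−6.44) = 3.631×10^-7
Ω = [Ca²⁺][CO3²⁻]/Ksp = (9.33×10^-3)(0.177×10^-3) / 3.631×10^-7 = 4.55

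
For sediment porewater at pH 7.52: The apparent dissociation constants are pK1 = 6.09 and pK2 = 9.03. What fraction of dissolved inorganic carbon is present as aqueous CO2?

α₀ = 0.0348

α₀ = 1 / (1 + K1/[H⁺] + K1K2/[H⁺]²) = 1 / (1 + 10^+1.43 + 10^-0.08)
   = 1 / (1 + 26.915 + 0.83176) = 1/28.747 = 0.03479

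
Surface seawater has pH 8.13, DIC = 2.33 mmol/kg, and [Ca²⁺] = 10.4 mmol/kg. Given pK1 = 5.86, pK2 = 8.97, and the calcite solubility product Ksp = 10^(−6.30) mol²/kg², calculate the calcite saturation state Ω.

Ω = 6.08

α₂ = 1 / (1 + [H⁺]/K2 + [H⁺]²/(K1K2)) = 1 / (1 + 10^+0.84 + 10^-1.43)
   = 1 / (1 + 6.9183 + 0.037154) = 1/7.9555 = 0.1257
[CO3²⁻] = α₂ × DIC = 0.1257 × 2.33 = 0.2929 mmol/kg
Ksp = 10^(−6.30) = 5.012×10^-7
Ω = [Ca²⁺][CO3²⁻]/Ksp = (10.4×10^-3)(2.929×10^-4) / 5.012×10^-7 = 6.08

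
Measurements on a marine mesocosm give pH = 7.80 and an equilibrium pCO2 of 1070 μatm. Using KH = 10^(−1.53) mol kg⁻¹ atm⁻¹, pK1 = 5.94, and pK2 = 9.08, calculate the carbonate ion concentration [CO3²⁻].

[CO3²⁻] = 0.120 mmol/kg

[CO2*] = KH · pCO2 = 10^(−1.53) × 1070×10^-6 = 3.158×10^-5 mol/kg
α₀ = 1/(1 + K1/[H⁺] + K1K2/[H⁺]²) = 1/(1 + 10^+1.86 + 10^+0.58) = 0.01295
DIC = [CO2*]/α₀ = 3.158×10^-5 / 0.01295 = 2.439 mmol/kg
[CO3²⁻] = α₂·DIC; α₂ = 0.04922, so [CO3²⁻] = 0.04922 × 2.439 = 0.120 mmol/kg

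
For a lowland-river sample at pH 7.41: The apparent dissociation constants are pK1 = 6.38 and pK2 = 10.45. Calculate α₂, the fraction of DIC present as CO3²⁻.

α₂ = 1 / (1 + [H⁺]/K2 + [H⁺]²/(K1K2)) = 1 / (1 + 10^+3.04 + 10^+2.01)
   = 1 / (1 + 1096.5 + 102.33) = 1/1199.8 = 0.0008335

α₂ = 0.000833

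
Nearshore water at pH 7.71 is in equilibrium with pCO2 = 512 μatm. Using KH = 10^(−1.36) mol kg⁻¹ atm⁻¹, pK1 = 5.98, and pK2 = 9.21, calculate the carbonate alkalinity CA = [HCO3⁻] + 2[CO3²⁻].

CA = 1.28 mmol/kg

[CO2*] = KH · pCO2 = 10^(−1.36) × 512×10^-6 = 2.235×10^-5 mol/kg
α₀ = 1/(1 + K1/[H⁺] + K1K2/[H⁺]²) = 1/(1 + 10^+1.73 + 10^+0.23) = 0.01773
DIC = [CO2*]/α₀ = 2.235×10^-5 / 0.01773 = 1.261 mmol/kg
CA = (α₁ + 2α₂)·DIC = (0.9522 + 2×0.03011) × 1.261 = 1.28 mmol/kg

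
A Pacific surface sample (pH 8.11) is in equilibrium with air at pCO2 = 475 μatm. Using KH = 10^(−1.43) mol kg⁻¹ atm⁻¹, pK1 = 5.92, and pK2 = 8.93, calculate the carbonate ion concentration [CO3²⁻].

[CO2*] = KH · pCO2 = 10^(−1.43) × 475×10^-6 = 1.765×10^-5 mol/kg
α₀ = 1/(1 + K1/[H⁺] + K1K2/[H⁺]²) = 1/(1 + 10^+2.19 + 10^+1.37) = 0.005576
DIC = [CO2*]/α₀ = 1.765×10^-5 / 0.005576 = 3.165 mmol/kg
[CO3²⁻] = α₂·DIC; α₂ = 0.1307, so [CO3²⁻] = 0.1307 × 3.165 = 0.414 mmol/kg

[CO3²⁻] = 0.414 mmol/kg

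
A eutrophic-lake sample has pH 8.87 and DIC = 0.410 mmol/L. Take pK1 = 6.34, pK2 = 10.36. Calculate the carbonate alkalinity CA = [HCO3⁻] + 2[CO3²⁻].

CA = 0.422 mmol/L

CA = [HCO3⁻] + 2[CO3²⁻] = (α₁ + 2α₂)·DIC
At pH 8.87: [H⁺]/K1 = 10^-2.53 = 0.0029512, K2/[H⁺] = 10^-1.49 = 0.032359
α₁ = 1/(1 + 0.0029512 + 0.032359) = 1/1.0353 = 0.9659; α₂ = α₁·K2/[H⁺] = 0.03126
α₁ + 2α₂ = 1.0284
CA = 1.0284 × 0.410 = 0.422 mmol/L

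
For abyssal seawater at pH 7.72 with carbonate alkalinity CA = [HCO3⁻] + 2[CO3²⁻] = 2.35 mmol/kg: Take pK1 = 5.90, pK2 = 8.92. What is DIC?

DIC = 2.25 mmol/kg

CA = [HCO3⁻] + 2[CO3²⁻] = (α₁ + 2α₂)·DIC
At pH 7.72: [H⁺]/K1 = 10^-1.82 = 0.015136, K2/[H⁺] = 10^-1.20 = 0.063096
α₁ = 1/(1 + 0.015136 + 0.063096) = 1/1.0782 = 0.9274; α₂ = α₁·K2/[H⁺] = 0.05852
α₁ + 2α₂ = 1.0445
DIC = CA / (α₁ + 2α₂) = 2.35 / 1.0445 = 2.25 mmol/kg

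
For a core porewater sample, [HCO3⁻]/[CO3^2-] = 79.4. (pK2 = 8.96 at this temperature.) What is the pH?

pH = 7.06

From K2 = [H⁺][CO3^2-]/[HCO3⁻]:  pH = pK2 − log₁₀([HCO3⁻]/[CO3^2-])
log₁₀(79.4) = +1.900
pH = 8.96 − (+1.900) = 7.06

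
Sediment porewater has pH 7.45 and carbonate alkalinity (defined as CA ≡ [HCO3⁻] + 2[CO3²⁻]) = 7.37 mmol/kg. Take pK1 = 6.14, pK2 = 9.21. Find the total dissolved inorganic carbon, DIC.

CA = [HCO3⁻] + 2[CO3²⁻] = (α₁ + 2α₂)·DIC
At pH 7.45: [H⁺]/K1 = 10^-1.31 = 0.048978, K2/[H⁺] = 10^-1.76 = 0.017378
α₁ = 1/(1 + 0.048978 + 0.017378) = 1/1.0664 = 0.9378; α₂ = α₁·K2/[H⁺] = 0.01630
α₁ + 2α₂ = 0.9704
DIC = CA / (α₁ + 2α₂) = 7.37 / 0.9704 = 7.60 mmol/kg

DIC = 7.60 mmol/kg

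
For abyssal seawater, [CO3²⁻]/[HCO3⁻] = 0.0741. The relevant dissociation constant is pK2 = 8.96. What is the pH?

pH = 7.83

From K2 = [H⁺][CO3²⁻]/[HCO3⁻]:  pH = pK2 + log₁₀([CO3²⁻]/[HCO3⁻])
log₁₀(0.0741) = -1.130
pH = 8.96 + (-1.130) = 7.83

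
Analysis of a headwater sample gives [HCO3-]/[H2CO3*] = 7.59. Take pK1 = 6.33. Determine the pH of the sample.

From K1 = [H⁺][HCO3-]/[H2CO3*]:  pH = pK1 + log₁₀([HCO3-]/[H2CO3*])
log₁₀(7.59) = +0.880
pH = 6.33 + (+0.880) = 7.21

pH = 7.21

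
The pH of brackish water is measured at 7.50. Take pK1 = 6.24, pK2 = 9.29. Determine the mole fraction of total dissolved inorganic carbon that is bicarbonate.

α₁ = 1 / (1 + [H⁺]/K1 + K2/[H⁺]) = 1 / (1 + 10^-1.26 + 10^-1.79)
   = 1 / (1 + 0.054954 + 0.016218) = 1/1.0712 = 0.9336

α₁ = 0.934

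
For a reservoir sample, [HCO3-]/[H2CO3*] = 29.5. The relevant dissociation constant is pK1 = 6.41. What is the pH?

From K1 = [H⁺][HCO3-]/[H2CO3*]:  pH = pK1 + log₁₀([HCO3-]/[H2CO3*])
log₁₀(29.5) = +1.470
pH = 6.41 + (+1.470) = 7.88

pH = 7.88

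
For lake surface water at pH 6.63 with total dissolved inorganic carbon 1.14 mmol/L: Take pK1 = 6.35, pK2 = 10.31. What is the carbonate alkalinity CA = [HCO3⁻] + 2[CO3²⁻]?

CA = [HCO3⁻] + 2[CO3²⁻] = (α₁ + 2α₂)·DIC
At pH 6.63: [H⁺]/K1 = 10^-0.28 = 0.52481, K2/[H⁺] = 10^-3.68 = 0.00020893
α₁ = 1/(1 + 0.52481 + 0.00020893) = 1/1.5250 = 0.6557; α₂ = α₁·K2/[H⁺] = 0.0001370
α₁ + 2α₂ = 0.6560
CA = 0.6560 × 1.14 = 0.748 mmol/L

CA = 0.748 mmol/L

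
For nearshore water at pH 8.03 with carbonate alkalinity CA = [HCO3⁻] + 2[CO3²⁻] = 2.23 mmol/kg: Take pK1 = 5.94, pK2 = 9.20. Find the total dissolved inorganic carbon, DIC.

DIC = 2.11 mmol/kg

CA = [HCO3⁻] + 2[CO3²⁻] = (α₁ + 2α₂)·DIC
At pH 8.03: [H⁺]/K1 = 10^-2.09 = 0.0081283, K2/[H⁺] = 10^-1.17 = 0.067608
α₁ = 1/(1 + 0.0081283 + 0.067608) = 1/1.0757 = 0.9296; α₂ = α₁·K2/[H⁺] = 0.06285
α₁ + 2α₂ = 1.0553
DIC = CA / (α₁ + 2α₂) = 2.23 / 1.0553 = 2.11 mmol/kg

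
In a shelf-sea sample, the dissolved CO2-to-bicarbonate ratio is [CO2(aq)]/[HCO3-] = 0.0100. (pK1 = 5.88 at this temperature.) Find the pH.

From K1 = [H⁺][HCO3-]/[CO2(aq)]:  pH = pK1 − log₁₀([CO2(aq)]/[HCO3-])
log₁₀(0.0100) = -2.000
pH = 5.88 − (-2.000) = 7.88

pH = 7.88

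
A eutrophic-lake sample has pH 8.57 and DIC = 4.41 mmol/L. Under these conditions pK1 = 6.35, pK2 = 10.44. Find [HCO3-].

α₁ = 1 / (1 + [H⁺]/K1 + K2/[H⁺]) = 1 / (1 + 10^-2.22 + 10^-1.87)
   = 1 / (1 + 0.0060256 + 0.013490) = 1/1.0195 = 0.9809
[HCO3⁻] = α₁ × DIC = 0.9809 × 4.41 = 4.33 mmol/L

[HCO3⁻] = 4.33 mmol/L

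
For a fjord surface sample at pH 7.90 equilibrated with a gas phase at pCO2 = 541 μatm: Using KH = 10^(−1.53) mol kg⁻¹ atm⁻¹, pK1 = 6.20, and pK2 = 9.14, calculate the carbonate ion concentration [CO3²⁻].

[CO3²⁻] = 0.0460 mmol/kg

[CO2*] = KH · pCO2 = 10^(−1.53) × 541×10^-6 = 1.597×10^-5 mol/kg
α₀ = 1/(1 + K1/[H⁺] + K1K2/[H⁺]²) = 1/(1 + 10^+1.70 + 10^+0.46) = 0.01852
DIC = [CO2*]/α₀ = 1.597×10^-5 / 0.01852 = 0.8622 mmol/kg
[CO3²⁻] = α₂·DIC; α₂ = 0.05341, so [CO3²⁻] = 0.05341 × 0.8622 = 0.0460 mmol/kg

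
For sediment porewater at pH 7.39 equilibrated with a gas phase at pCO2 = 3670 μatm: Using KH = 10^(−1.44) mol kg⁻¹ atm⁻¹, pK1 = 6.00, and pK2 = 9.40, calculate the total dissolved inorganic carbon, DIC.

[CO2*] = KH · pCO2 = 10^(−1.44) × 3670×10^-6 = 1.332×10^-4 mol/kg
α₀ = 1/(1 + K1/[H⁺] + K1K2/[H⁺]²) = 1/(1 + 10^+1.39 + 10^-0.62) = 0.03878
DIC = [CO2*]/α₀ = 1.332×10^-4 / 0.03878 = 3.44 mmol/kg

DIC = 3.44 mmol/kg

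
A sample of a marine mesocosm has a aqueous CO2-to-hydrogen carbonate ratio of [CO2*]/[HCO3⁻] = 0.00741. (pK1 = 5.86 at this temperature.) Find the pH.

From K1 = [H⁺][HCO3⁻]/[CO2*]:  pH = pK1 − log₁₀([CO2*]/[HCO3⁻])
log₁₀(0.00741) = -2.130
pH = 5.86 − (-2.130) = 7.99

pH = 7.99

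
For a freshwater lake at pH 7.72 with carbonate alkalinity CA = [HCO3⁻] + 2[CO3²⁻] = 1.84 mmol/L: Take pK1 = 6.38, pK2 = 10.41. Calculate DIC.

CA = [HCO3⁻] + 2[CO3²⁻] = (α₁ + 2α₂)·DIC
At pH 7.72: [H⁺]/K1 = 10^-1.34 = 0.045709, K2/[H⁺] = 10^-2.69 = 0.0020417
α₁ = 1/(1 + 0.045709 + 0.0020417) = 1/1.0478 = 0.9544; α₂ = α₁·K2/[H⁺] = 0.001949
α₁ + 2α₂ = 0.9583
DIC = CA / (α₁ + 2α₂) = 1.84 / 0.9583 = 1.92 mmol/L

DIC = 1.92 mmol/L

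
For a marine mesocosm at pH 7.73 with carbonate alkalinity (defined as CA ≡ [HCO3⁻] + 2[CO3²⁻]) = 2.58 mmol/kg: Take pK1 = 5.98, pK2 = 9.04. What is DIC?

CA = [HCO3⁻] + 2[CO3²⁻] = (α₁ + 2α₂)·DIC
At pH 7.73: [H⁺]/K1 = 10^-1.75 = 0.017783, K2/[H⁺] = 10^-1.31 = 0.048978
α₁ = 1/(1 + 0.017783 + 0.048978) = 1/1.0668 = 0.9374; α₂ = α₁·K2/[H⁺] = 0.04591
α₁ + 2α₂ = 1.0292
DIC = CA / (α₁ + 2α₂) = 2.58 / 1.0292 = 2.51 mmol/kg

DIC = 2.51 mmol/kg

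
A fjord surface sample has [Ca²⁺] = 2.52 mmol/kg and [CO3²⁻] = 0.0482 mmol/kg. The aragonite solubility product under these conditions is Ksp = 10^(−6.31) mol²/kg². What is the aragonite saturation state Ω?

Ω = 0.248

Ksp = 10^(−6.31) = 4.898×10^-7
Ω = [Ca²⁺][CO3²⁻]/Ksp = (2.52×10^-3)(0.0482×10^-3) / 4.898×10^-7 = 0.248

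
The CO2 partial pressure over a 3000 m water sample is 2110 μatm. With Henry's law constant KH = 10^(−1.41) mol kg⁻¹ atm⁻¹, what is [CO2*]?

KH = 10^(−1.41) = 3.890×10^-2 mol kg⁻¹ atm⁻¹
[CO2*] = KH · pCO2 = 3.890×10^-2 × 2110×10^-6 atm = 8.21×10^-5 mol/kg

[CO2*] = 82.1 μmol/kg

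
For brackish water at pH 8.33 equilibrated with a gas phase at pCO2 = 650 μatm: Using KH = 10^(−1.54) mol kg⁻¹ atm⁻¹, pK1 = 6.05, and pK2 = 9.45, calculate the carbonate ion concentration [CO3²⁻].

[CO2*] = KH · pCO2 = 10^(−1.54) × 650×10^-6 = 1.875×10^-5 mol/kg
α₀ = 1/(1 + K1/[H⁺] + K1K2/[H⁺]²) = 1/(1 + 10^+2.28 + 10^+1.16) = 0.004854
DIC = [CO2*]/α₀ = 1.875×10^-5 / 0.004854 = 3.862 mmol/kg
[CO3²⁻] = α₂·DIC; α₂ = 0.07017, so [CO3²⁻] = 0.07017 × 3.862 = 0.271 mmol/kg

[CO3²⁻] = 0.271 mmol/kg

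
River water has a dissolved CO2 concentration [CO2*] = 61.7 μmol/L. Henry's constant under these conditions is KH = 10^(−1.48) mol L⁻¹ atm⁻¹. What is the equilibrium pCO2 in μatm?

pCO2 = 1860 μatm

KH = 10^(−1.48) = 3.311×10^-2 mol L⁻¹ atm⁻¹
pCO2 = [CO2*]/KH = 61.7×10^-6 / 3.311×10^-2 = 1.86×10^-3 atm = 1860 μatm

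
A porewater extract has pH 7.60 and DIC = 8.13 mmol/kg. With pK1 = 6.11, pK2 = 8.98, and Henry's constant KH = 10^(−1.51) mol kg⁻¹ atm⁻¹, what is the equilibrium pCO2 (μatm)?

pCO2 = 7930 μatm

α₀ = 1 / (1 + K1/[H⁺] + K1K2/[H⁺]²) = 1 / (1 + 10^+1.49 + 10^+0.11)
   = 1 / (1 + 30.903 + 1.2882) = 1/33.191 = 0.03013
[CO2*] = α₀ × DIC = 0.03013 × 8.13 = 0.2449 mmol/kg
pCO2 = [CO2*]/KH = 2.449×10^-4 / 3.090×10^-2 = 7930 μatm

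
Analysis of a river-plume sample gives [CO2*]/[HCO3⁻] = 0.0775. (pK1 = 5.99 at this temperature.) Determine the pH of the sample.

pH = 7.10

From K1 = [H⁺][HCO3⁻]/[CO2*]:  pH = pK1 − log₁₀([CO2*]/[HCO3⁻])
log₁₀(0.0775) = -1.111
pH = 5.99 − (-1.111) = 7.10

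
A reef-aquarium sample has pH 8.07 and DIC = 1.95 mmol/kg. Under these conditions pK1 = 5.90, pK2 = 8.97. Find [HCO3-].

[HCO3⁻] = 1.72 mmol/kg

α₁ = 1 / (1 + [H⁺]/K1 + K2/[H⁺]) = 1 / (1 + 10^-2.17 + 10^-0.90)
   = 1 / (1 + 0.0067608 + 0.12589) = 1/1.1327 = 0.8829
[HCO3⁻] = α₁ × DIC = 0.8829 × 1.95 = 1.72 mmol/kg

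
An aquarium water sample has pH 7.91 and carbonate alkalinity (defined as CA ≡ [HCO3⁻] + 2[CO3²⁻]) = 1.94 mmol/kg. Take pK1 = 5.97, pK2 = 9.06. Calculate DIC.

DIC = 1.84 mmol/kg

CA = [HCO3⁻] + 2[CO3²⁻] = (α₁ + 2α₂)·DIC
At pH 7.91: [H⁺]/K1 = 10^-1.94 = 0.011482, K2/[H⁺] = 10^-1.15 = 0.070795
α₁ = 1/(1 + 0.011482 + 0.070795) = 1/1.0823 = 0.9240; α₂ = α₁·K2/[H⁺] = 0.06541
α₁ + 2α₂ = 1.0548
DIC = CA / (α₁ + 2α₂) = 1.94 / 1.0548 = 1.84 mmol/kg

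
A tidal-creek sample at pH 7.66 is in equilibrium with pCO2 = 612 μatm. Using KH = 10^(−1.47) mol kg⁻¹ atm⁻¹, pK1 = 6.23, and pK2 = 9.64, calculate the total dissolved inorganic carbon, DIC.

[CO2*] = KH · pCO2 = 10^(−1.47) × 612×10^-6 = 2.074×10^-5 mol/kg
α₀ = 1/(1 + K1/[H⁺] + K1K2/[H⁺]²) = 1/(1 + 10^+1.43 + 10^-0.55) = 0.03546
DIC = [CO2*]/α₀ = 2.074×10^-5 / 0.03546 = 0.585 mmol/kg

DIC = 0.585 mmol/kg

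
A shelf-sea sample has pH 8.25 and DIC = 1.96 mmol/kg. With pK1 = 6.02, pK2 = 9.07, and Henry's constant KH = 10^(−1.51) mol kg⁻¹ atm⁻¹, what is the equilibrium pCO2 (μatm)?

pCO2 = 323 μatm

α₀ = 1 / (1 + K1/[H⁺] + K1K2/[H⁺]²) = 1 / (1 + 10^+2.23 + 10^+1.41)
   = 1 / (1 + 169.82 + 25.704) = 1/196.53 = 0.005088
[CO2*] = α₀ × DIC = 0.005088 × 1.96 = 0.009973 mmol/kg = 9.973 μmol/kg
pCO2 = [CO2*]/KH = 9.973×10^-6 / 3.090×10^-2 = 323 μatm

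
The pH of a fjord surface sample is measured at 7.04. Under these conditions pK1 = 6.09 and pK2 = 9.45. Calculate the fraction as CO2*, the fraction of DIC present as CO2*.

α₀ = 0.101

α₀ = 1 / (1 + K1/[H⁺] + K1K2/[H⁺]²) = 1 / (1 + 10^+0.95 + 10^-1.46)
   = 1 / (1 + 8.9125 + 0.034674) = 1/9.9472 = 0.1005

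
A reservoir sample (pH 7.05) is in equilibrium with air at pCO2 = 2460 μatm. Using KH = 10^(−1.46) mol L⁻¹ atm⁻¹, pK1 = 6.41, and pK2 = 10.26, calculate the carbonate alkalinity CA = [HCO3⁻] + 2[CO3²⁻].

CA = 0.373 mmol/L

[CO2*] = KH · pCO2 = 10^(−1.46) × 2460×10^-6 = 8.530×10^-5 mol/L
α₀ = 1/(1 + K1/[H⁺] + K1K2/[H⁺]²) = 1/(1 + 10^+0.64 + 10^-2.57) = 0.1863
DIC = [CO2*]/α₀ = 8.530×10^-5 / 0.1863 = 0.4579 mmol/L
CA = (α₁ + 2α₂)·DIC = (0.8132 + 2×0.0005014) × 0.4579 = 0.373 mmol/L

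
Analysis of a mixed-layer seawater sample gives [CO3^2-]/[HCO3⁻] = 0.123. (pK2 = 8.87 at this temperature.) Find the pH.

pH = 7.96

From K2 = [H⁺][CO3^2-]/[HCO3⁻]:  pH = pK2 + log₁₀([CO3^2-]/[HCO3⁻])
log₁₀(0.123) = -0.910
pH = 8.87 + (-0.910) = 7.96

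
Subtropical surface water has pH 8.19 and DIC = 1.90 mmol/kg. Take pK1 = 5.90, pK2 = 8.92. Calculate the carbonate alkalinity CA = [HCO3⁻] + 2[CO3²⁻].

CA = [HCO3⁻] + 2[CO3²⁻] = (α₁ + 2α₂)·DIC
At pH 8.19: [H⁺]/K1 = 10^-2.29 = 0.0051286, K2/[H⁺] = 10^-0.73 = 0.18621
α₁ = 1/(1 + 0.0051286 + 0.18621) = 1/1.1913 = 0.8394; α₂ = α₁·K2/[H⁺] = 0.1563
α₁ + 2α₂ = 1.1520
CA = 1.1520 × 1.90 = 2.19 mmol/kg

CA = 2.19 mmol/kg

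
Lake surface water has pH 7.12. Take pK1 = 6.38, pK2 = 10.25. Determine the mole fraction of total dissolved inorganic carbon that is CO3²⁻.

α₂ = 0.000627

α₂ = 1 / (1 + [H⁺]/K2 + [H⁺]²/(K1K2)) = 1 / (1 + 10^+3.13 + 10^+2.39)
   = 1 / (1 + 1349.0 + 245.47) = 1/1595.4 = 0.0006268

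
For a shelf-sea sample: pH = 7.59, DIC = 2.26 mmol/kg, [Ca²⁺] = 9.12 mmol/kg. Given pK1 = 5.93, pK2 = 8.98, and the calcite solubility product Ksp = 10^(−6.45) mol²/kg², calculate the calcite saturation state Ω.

α₂ = 1 / (1 + [H⁺]/K2 + [H⁺]²/(K1K2)) = 1 / (1 + 10^+1.39 + 10^-0.27)
   = 1 / (1 + 24.547 + 0.53703) = 1/26.084 = 0.03834
[CO3²⁻] = α₂ × DIC = 0.03834 × 2.26 = 0.08664 mmol/kg
Ksp = 10^(−6.45) = 3.548×10^-7
Ω = [Ca²⁺][CO3²⁻]/Ksp = (9.12×10^-3)(8.664×10^-5) / 3.548×10^-7 = 2.23

Ω = 2.23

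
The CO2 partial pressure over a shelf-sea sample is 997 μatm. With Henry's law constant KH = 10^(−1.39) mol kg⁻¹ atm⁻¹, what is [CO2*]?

KH = 10^(−1.39) = 4.074×10^-2 mol kg⁻¹ atm⁻¹
[CO2*] = KH · pCO2 = 4.074×10^-2 × 997×10^-6 atm = 4.06×10^-5 mol/kg

[CO2*] = 40.6 μmol/kg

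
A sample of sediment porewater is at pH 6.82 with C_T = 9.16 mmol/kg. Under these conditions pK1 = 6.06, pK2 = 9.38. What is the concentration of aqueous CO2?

α₀ = 1 / (1 + K1/[H⁺] + K1K2/[H⁺]²) = 1 / (1 + 10^+0.76 + 10^-1.80)
   = 1 / (1 + 5.7544 + 0.015849) = 1/6.7702 = 0.1477
[CO2*] = α₀ × DIC = 0.1477 × 9.16 = 1.35 mmol/kg

[CO2*] = 1.35 mmol/kg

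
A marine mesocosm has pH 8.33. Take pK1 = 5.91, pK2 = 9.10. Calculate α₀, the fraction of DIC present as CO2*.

α₀ = 0.00324

α₀ = 1 / (1 + K1/[H⁺] + K1K2/[H⁺]²) = 1 / (1 + 10^+2.42 + 10^+1.65)
   = 1 / (1 + 263.03 + 44.668) = 1/308.70 = 0.003239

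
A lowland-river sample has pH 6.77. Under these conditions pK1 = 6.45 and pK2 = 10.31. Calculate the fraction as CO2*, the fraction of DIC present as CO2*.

α₀ = 1 / (1 + K1/[H⁺] + K1K2/[H⁺]²) = 1 / (1 + 10^+0.32 + 10^-3.22)
   = 1 / (1 + 2.0893 + 0.00060256) = 1/3.0899 = 0.3236

α₀ = 0.324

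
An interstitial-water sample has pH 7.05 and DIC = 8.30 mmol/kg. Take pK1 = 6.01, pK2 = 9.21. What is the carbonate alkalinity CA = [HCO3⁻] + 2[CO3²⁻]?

CA = [HCO3⁻] + 2[CO3²⁻] = (α₁ + 2α₂)·DIC
At pH 7.05: [H⁺]/K1 = 10^-1.04 = 0.091201, K2/[H⁺] = 10^-2.16 = 0.0069183
α₁ = 1/(1 + 0.091201 + 0.0069183) = 1/1.0981 = 0.9106; α₂ = α₁·K2/[H⁺] = 0.006300
α₁ + 2α₂ = 0.9232
CA = 0.9232 × 8.30 = 7.66 mmol/kg

CA = 7.66 mmol/kg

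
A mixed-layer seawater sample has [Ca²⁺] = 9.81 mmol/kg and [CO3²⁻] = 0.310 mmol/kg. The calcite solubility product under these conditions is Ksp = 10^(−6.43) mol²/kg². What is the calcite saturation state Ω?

Ω = 8.19

Ksp = 10^(−6.43) = 3.715×10^-7
Ω = [Ca²⁺][CO3²⁻]/Ksp = (9.81×10^-3)(0.310×10^-3) / 3.715×10^-7 = 8.19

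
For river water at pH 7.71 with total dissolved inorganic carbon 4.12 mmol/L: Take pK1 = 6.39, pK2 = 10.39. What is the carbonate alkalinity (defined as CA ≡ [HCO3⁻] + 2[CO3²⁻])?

CA = [HCO3⁻] + 2[CO3²⁻] = (α₁ + 2α₂)·DIC
At pH 7.71: [H⁺]/K1 = 10^-1.32 = 0.047863, K2/[H⁺] = 10^-2.68 = 0.0020893
α₁ = 1/(1 + 0.047863 + 0.0020893) = 1/1.0500 = 0.9524; α₂ = α₁·K2/[H⁺] = 0.001990
α₁ + 2α₂ = 0.9564
CA = 0.9564 × 4.12 = 3.94 mmol/L

CA = 3.94 mmol/L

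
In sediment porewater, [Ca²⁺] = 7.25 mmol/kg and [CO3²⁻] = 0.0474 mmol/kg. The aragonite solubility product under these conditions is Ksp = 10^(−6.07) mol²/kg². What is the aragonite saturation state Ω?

Ω = 0.404

Ksp = 10^(−6.07) = 8.511×10^-7
Ω = [Ca²⁺][CO3²⁻]/Ksp = (7.25×10^-3)(0.0474×10^-3) / 8.511×10^-7 = 0.404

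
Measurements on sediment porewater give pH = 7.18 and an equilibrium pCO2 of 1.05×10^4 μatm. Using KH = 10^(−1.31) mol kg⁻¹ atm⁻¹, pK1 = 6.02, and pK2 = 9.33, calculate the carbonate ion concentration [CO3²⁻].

[CO2*] = KH · pCO2 = 10^(−1.31) × 1.05×10^4×10^-6 = 5.143×10^-4 mol/kg
α₀ = 1/(1 + K1/[H⁺] + K1K2/[H⁺]²) = 1/(1 + 10^+1.16 + 10^-0.99) = 0.06428
DIC = [CO2*]/α₀ = 5.143×10^-4 / 0.06428 = 8.000 mmol/kg
[CO3²⁻] = α₂·DIC; α₂ = 0.006578, so [CO3²⁻] = 0.006578 × 8.000 = 0.0526 mmol/kg

[CO3²⁻] = 0.0526 mmol/kg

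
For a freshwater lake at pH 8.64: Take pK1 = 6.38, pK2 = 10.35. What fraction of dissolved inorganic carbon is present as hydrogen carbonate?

α₁ = 1 / (1 + [H⁺]/K1 + K2/[H⁺]) = 1 / (1 + 10^-2.26 + 10^-1.71)
   = 1 / (1 + 0.0054954 + 0.019498) = 1/1.0250 = 0.9756

α₁ = 0.976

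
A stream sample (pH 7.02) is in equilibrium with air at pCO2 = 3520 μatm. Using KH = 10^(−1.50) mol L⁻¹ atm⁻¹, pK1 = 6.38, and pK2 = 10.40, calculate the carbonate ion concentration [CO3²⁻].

[CO2*] = KH · pCO2 = 10^(−1.50) × 3520×10^-6 = 1.113×10^-4 mol/L
α₀ = 1/(1 + K1/[H⁺] + K1K2/[H⁺]²) = 1/(1 + 10^+0.64 + 10^-2.74) = 0.1863
DIC = [CO2*]/α₀ = 1.113×10^-4 / 0.1863 = 0.5974 mmol/L
[CO3²⁻] = α₂·DIC; α₂ = 0.0003391, so [CO3²⁻] = 0.0003391 × 0.5974 = 0.000203 mmol/L = 0.203 μmol/L

[CO3²⁻] = 0.203 μmol/L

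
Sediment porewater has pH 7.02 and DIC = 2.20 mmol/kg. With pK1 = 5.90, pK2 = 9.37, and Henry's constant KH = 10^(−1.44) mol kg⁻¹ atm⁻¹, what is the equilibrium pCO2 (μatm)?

α₀ = 1 / (1 + K1/[H⁺] + K1K2/[H⁺]²) = 1 / (1 + 10^+1.12 + 10^-1.23)
   = 1 / (1 + 13.183 + 0.058884) = 1/14.241 = 0.07022
[CO2*] = α₀ × DIC = 0.07022 × 2.20 = 0.1545 mmol/kg
pCO2 = [CO2*]/KH = 1.545×10^-4 / 3.631×10^-2 = 4250 μatm

pCO2 = 4250 μatm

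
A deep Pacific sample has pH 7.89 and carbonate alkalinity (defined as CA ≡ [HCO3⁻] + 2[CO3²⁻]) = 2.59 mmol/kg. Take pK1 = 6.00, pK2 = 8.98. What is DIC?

DIC = 2.44 mmol/kg

CA = [HCO3⁻] + 2[CO3²⁻] = (α₁ + 2α₂)·DIC
At pH 7.89: [H⁺]/K1 = 10^-1.89 = 0.012882, K2/[H⁺] = 10^-1.09 = 0.081283
α₁ = 1/(1 + 0.012882 + 0.081283) = 1/1.0942 = 0.9139; α₂ = α₁·K2/[H⁺] = 0.07429
α₁ + 2α₂ = 1.0625
DIC = CA / (α₁ + 2α₂) = 2.59 / 1.0625 = 2.44 mmol/kg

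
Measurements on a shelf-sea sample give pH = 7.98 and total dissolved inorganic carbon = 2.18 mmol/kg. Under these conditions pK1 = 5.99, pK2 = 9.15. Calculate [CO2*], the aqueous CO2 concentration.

[CO2*] = 0.0207 mmol/kg

α₀ = 1 / (1 + K1/[H⁺] + K1K2/[H⁺]²) = 1 / (1 + 10^+1.99 + 10^+0.82)
   = 1 / (1 + 97.724 + 6.6069) = 1/105.33 = 0.009494
[CO2*] = α₀ × DIC = 0.009494 × 2.18 = 0.0207 mmol/kg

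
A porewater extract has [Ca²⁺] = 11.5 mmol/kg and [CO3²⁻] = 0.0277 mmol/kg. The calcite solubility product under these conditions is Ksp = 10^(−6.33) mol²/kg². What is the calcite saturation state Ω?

Ksp = 10^(−6.33) = 4.677×10^-7
Ω = [Ca²⁺][CO3²⁻]/Ksp = (11.5×10^-3)(0.0277×10^-3) / 4.677×10^-7 = 0.681

Ω = 0.681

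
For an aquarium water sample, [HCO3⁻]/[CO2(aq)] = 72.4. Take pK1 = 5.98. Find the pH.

pH = 7.84

From K1 = [H⁺][HCO3⁻]/[CO2(aq)]:  pH = pK1 + log₁₀([HCO3⁻]/[CO2(aq)])
log₁₀(72.4) = +1.860
pH = 5.98 + (+1.860) = 7.84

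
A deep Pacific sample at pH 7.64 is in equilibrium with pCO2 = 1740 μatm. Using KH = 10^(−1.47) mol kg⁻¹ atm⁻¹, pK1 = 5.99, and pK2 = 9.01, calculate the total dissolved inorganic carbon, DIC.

DIC = 2.80 mmol/kg

[CO2*] = KH · pCO2 = 10^(−1.47) × 1740×10^-6 = 5.896×10^-5 mol/kg
α₀ = 1/(1 + K1/[H⁺] + K1K2/[H⁺]²) = 1/(1 + 10^+1.65 + 10^+0.28) = 0.02102
DIC = [CO2*]/α₀ = 5.896×10^-5 / 0.02102 = 2.80 mmol/kg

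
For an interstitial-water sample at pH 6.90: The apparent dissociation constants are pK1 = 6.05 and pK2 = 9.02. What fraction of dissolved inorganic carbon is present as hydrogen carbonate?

α₁ = 1 / (1 + [H⁺]/K1 + K2/[H⁺]) = 1 / (1 + 10^-0.85 + 10^-2.12)
   = 1 / (1 + 0.14125 + 0.0075858) = 1/1.1488 = 0.8704

α₁ = 0.870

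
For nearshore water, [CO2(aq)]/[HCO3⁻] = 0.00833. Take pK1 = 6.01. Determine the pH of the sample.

From K1 = [H⁺][HCO3⁻]/[CO2(aq)]:  pH = pK1 − log₁₀([CO2(aq)]/[HCO3⁻])
log₁₀(0.00833) = -2.079
pH = 6.01 − (-2.079) = 8.09

pH = 8.09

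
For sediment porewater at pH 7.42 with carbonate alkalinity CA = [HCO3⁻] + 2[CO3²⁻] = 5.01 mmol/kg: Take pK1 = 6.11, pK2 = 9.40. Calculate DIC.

DIC = 5.20 mmol/kg

CA = [HCO3⁻] + 2[CO3²⁻] = (α₁ + 2α₂)·DIC
At pH 7.42: [H⁺]/K1 = 10^-1.31 = 0.048978, K2/[H⁺] = 10^-1.98 = 0.010471
α₁ = 1/(1 + 0.048978 + 0.010471) = 1/1.0594 = 0.9439; α₂ = α₁·K2/[H⁺] = 0.009884
α₁ + 2α₂ = 0.9637
DIC = CA / (α₁ + 2α₂) = 5.01 / 0.9637 = 5.20 mmol/kg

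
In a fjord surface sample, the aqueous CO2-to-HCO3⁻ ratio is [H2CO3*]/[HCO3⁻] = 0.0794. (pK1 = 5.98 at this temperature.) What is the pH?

From K1 = [H⁺][HCO3⁻]/[H2CO3*]:  pH = pK1 − log₁₀([H2CO3*]/[HCO3⁻])
log₁₀(0.0794) = -1.100
pH = 5.98 − (-1.100) = 7.08

pH = 7.08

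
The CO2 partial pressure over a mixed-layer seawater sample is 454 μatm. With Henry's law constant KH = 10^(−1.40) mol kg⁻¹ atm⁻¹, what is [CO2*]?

[CO2*] = 18.1 μmol/kg

KH = 10^(−1.40) = 3.981×10^-2 mol kg⁻¹ atm⁻¹
[CO2*] = KH · pCO2 = 3.981×10^-2 × 454×10^-6 atm = 1.81×10^-5 mol/kg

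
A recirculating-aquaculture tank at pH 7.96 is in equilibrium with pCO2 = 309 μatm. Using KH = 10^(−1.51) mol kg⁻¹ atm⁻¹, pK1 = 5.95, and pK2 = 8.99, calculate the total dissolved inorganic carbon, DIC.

DIC = 1.08 mmol/kg

[CO2*] = KH · pCO2 = 10^(−1.51) × 309×10^-6 = 9.549×10^-6 mol/kg
α₀ = 1/(1 + K1/[H⁺] + K1K2/[H⁺]²) = 1/(1 + 10^+2.01 + 10^+0.98) = 0.008859
DIC = [CO2*]/α₀ = 9.549×10^-6 / 0.008859 = 1.08 mmol/kg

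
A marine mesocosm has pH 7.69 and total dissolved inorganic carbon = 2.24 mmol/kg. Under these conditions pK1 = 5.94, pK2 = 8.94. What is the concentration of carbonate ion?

α₂ = 1 / (1 + [H⁺]/K2 + [H⁺]²/(K1K2)) = 1 / (1 + 10^+1.25 + 10^-0.50)
   = 1 / (1 + 17.783 + 0.31623) = 1/19.099 = 0.05236
[CO3²⁻] = α₂ × DIC = 0.05236 × 2.24 = 0.117 mmol/kg

[CO3²⁻] = 0.117 mmol/kg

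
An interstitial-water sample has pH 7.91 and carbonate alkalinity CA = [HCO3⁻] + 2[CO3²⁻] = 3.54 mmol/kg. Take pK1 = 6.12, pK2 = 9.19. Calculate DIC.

CA = [HCO3⁻] + 2[CO3²⁻] = (α₁ + 2α₂)·DIC
At pH 7.91: [H⁺]/K1 = 10^-1.79 = 0.016218, K2/[H⁺] = 10^-1.28 = 0.052481
α₁ = 1/(1 + 0.016218 + 0.052481) = 1/1.0687 = 0.9357; α₂ = α₁·K2/[H⁺] = 0.04911
α₁ + 2α₂ = 1.0339
DIC = CA / (α₁ + 2α₂) = 3.54 / 1.0339 = 3.42 mmol/kg

DIC = 3.42 mmol/kg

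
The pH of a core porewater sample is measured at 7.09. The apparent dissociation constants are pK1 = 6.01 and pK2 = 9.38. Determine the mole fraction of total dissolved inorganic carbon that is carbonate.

α₂ = 0.00471

α₂ = 1 / (1 + [H⁺]/K2 + [H⁺]²/(K1K2)) = 1 / (1 + 10^+2.29 + 10^+1.21)
   = 1 / (1 + 194.98 + 16.218) = 1/212.20 = 0.004712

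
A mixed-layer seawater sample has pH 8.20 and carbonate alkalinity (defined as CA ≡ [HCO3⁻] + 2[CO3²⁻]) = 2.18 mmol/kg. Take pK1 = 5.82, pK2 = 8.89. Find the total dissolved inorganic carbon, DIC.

DIC = 1.87 mmol/kg

CA = [HCO3⁻] + 2[CO3²⁻] = (α₁ + 2α₂)·DIC
At pH 8.20: [H⁺]/K1 = 10^-2.38 = 0.0041687, K2/[H⁺] = 10^-0.69 = 0.20417
α₁ = 1/(1 + 0.0041687 + 0.20417) = 1/1.2083 = 0.8276; α₂ = α₁·K2/[H⁺] = 0.1690
α₁ + 2α₂ = 1.1655
DIC = CA / (α₁ + 2α₂) = 2.18 / 1.1655 = 1.87 mmol/kg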